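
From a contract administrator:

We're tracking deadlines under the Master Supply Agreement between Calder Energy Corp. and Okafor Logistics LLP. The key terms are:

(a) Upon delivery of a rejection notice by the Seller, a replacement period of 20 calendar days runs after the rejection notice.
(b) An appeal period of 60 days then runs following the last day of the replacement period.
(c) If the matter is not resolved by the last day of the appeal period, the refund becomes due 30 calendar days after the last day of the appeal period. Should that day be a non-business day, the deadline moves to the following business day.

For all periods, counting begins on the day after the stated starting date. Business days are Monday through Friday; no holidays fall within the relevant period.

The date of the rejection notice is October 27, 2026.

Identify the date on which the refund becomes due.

Adding 20 calendar days to October 27, 2026 gives November 16, 2026, which is the last day of the replacement period.
The last day of the appeal period: 60 calendar days after November 16, 2026 is January 15, 2027.
The date on which the refund becomes due: January 15, 2027 + 30 days = February 14, 2027. That falls on a Sunday, so it rolls to the next business day, Monday, February 15, 2027.

February 15, 2027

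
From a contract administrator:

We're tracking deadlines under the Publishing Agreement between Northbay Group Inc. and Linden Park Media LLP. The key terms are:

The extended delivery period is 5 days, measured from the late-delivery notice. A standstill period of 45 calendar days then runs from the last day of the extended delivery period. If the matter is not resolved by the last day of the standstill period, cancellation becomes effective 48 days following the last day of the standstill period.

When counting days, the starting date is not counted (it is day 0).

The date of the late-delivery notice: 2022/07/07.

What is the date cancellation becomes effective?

2022/10/13

The last day of the extended delivery period: 5 calendar days after 2022/07/07 is 2022/07/12.
Adding 45 calendar days to 2022/07/12 gives 2022/08/26, which is the last day of the standstill period.
The date cancellation becomes effective: 48 calendar days after 2022/08/26 is 2022/10/13.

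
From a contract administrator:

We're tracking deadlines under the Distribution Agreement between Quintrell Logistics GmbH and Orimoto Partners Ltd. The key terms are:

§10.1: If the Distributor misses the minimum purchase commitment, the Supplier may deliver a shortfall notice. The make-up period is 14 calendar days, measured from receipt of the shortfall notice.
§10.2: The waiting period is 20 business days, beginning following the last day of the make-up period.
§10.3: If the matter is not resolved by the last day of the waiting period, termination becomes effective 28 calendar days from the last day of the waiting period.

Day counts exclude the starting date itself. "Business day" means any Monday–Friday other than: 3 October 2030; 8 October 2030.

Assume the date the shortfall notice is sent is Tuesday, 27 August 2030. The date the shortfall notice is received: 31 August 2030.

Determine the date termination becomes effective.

12 November 2030

The last day of the make-up period: 14 calendar days after 31 August 2030 is 14 September 2030.
From Saturday, 14 September 2030, 20 business days (Sep 16, Sep 17, Sep 18, Sep 19, …, Oct 11, Oct 14, Oct 15, skipping weekends and the listed holidays on Oct 3, Oct 8) brings us to Tuesday, 15 October 2030, which is the last day of the waiting period.
Adding 28 calendar days to 15 October 2030 gives 12 November 2030, which is the date termination becomes effective.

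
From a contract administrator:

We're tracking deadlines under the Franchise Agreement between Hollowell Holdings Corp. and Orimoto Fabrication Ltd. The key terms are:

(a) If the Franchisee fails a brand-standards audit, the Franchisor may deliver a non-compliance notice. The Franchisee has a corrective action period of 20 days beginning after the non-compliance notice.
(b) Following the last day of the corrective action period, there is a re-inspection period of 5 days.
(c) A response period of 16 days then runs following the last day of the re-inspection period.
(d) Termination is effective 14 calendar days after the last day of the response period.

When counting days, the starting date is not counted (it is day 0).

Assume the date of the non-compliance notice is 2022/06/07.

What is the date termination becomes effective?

The last day of the corrective action period: 2022/06/07 + 20 days = 2022/06/27.
The last day of the re-inspection period: 5 calendar days after 2022/06/27 is 2022/07/02.
The last day of the response period: 2022/07/02 + 16 days = 2022/07/18.
Adding 14 calendar days to 2022/07/18 gives 2022/08/01, which is the date termination becomes effective.

2022/08/01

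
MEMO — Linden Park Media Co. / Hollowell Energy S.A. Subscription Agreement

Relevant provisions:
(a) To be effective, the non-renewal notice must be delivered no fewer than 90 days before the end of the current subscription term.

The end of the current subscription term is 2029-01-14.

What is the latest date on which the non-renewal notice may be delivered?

2028-10-16

Counting back 90 calendar days from 2029-01-14 gives 2028-10-16.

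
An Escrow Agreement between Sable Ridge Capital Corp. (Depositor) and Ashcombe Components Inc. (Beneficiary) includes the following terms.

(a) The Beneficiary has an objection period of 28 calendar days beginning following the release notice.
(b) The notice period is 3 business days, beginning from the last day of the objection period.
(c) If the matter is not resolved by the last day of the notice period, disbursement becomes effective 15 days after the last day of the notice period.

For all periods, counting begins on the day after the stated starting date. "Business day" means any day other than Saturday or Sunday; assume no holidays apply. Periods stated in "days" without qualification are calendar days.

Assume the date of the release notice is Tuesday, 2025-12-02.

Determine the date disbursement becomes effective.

Adding 28 calendar days to 2025-12-02 gives 2025-12-30, which is the last day of the objection period.
The last day of the notice period: counting 3 business days from Tuesday, 2025-12-30 (Dec 31, Jan 1, Jan 2, skipping weekends) reaches Friday, 2026-01-02.
Adding 15 calendar days to 2026-01-02 gives 2026-01-17, which is the date disbursement becomes effective.

2026-01-17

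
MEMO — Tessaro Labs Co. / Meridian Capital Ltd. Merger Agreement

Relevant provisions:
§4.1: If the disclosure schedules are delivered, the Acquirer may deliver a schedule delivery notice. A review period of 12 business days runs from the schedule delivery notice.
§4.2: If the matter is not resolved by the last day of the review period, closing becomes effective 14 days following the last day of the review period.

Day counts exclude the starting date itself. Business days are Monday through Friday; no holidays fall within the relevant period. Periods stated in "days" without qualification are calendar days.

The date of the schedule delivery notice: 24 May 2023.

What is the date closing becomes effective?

The last day of the review period: counting 12 business days from Wednesday, 24 May 2023 (May 25, May 26, May 29, May 30, …, Jun 7, Jun 8, Jun 9, skipping weekends) reaches Friday, 9 June 2023.
Adding 14 calendar days to 9 June 2023 gives 23 June 2023, which is the date closing becomes effective.

23 June 2023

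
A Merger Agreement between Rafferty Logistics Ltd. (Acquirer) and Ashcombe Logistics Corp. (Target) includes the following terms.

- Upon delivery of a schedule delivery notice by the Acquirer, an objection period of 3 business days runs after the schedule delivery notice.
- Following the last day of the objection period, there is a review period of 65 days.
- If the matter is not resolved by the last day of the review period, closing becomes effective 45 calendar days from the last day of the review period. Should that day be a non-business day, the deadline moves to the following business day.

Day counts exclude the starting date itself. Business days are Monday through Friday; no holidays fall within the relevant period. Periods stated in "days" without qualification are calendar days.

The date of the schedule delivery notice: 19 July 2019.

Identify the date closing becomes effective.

11 November 2019

The last day of the objection period: 3 business days after Friday, 19 July 2019, skipping weekends — Jul 22, Jul 23, Jul 24 — lands on Wednesday, 24 July 2019.
The last day of the review period: 65 calendar days after 24 July 2019 is 27 September 2019.
Adding 45 calendar days to 27 September 2019 gives 11 November 2019, which is the date closing becomes effective. 11 November 2019 is a Monday, so no roll-forward applies.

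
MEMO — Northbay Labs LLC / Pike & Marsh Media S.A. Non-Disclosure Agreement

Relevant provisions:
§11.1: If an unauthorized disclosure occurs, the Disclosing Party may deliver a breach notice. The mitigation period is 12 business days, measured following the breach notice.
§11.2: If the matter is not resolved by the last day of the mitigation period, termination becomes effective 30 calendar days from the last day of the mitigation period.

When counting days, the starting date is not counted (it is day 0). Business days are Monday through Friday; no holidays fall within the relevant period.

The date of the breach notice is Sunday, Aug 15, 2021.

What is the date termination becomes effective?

Sep 30, 2021

From Sunday, Aug 15, 2021, 12 business days (Aug 16, Aug 17, Aug 18, Aug 19, …, Aug 27, Aug 30, Aug 31, skipping weekends) brings us to Tuesday, Aug 31, 2021, which is the last day of the mitigation period.
The date termination becomes effective: Aug 31, 2021 + 30 days = Sep 30, 2021.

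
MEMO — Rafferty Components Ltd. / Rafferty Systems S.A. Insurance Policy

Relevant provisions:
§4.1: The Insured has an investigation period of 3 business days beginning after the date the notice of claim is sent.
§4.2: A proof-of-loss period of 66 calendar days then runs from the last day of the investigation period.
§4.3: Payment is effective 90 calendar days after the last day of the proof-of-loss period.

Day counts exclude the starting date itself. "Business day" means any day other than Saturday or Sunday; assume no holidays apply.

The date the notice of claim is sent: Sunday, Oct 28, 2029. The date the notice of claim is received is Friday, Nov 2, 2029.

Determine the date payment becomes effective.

From Sunday, Oct 28, 2029, 3 business days (Oct 29, Oct 30, Oct 31, skipping weekends) brings us to Wednesday, Oct 31, 2029, which is the last day of the investigation period.
The last day of the proof-of-loss period: Oct 31, 2029 + 66 days = Jan 5, 2030.
Adding 90 calendar days to Jan 5, 2030 gives Apr 5, 2030, which is the date payment becomes effective.

Apr 5, 2030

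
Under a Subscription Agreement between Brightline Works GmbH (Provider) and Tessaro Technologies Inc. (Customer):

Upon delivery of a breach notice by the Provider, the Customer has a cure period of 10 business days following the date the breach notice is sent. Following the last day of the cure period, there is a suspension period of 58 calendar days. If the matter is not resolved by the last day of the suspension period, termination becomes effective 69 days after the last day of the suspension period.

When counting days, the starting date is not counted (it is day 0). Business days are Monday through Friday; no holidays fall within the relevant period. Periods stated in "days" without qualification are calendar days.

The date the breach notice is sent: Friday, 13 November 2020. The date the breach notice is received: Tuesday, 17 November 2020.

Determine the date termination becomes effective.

3 April 2021

The last day of the cure period: counting 10 business days from Friday, 13 November 2020 (Nov 16, Nov 17, Nov 18, Nov 19, Nov 20, Nov 23, Nov 24, Nov 25, Nov 26, Nov 27, skipping weekends) reaches Friday, 27 November 2020.
The last day of the suspension period: 58 calendar days after 27 November 2020 is 24 January 2021.
The date termination becomes effective: 24 January 2021 + 69 days = 3 April 2021.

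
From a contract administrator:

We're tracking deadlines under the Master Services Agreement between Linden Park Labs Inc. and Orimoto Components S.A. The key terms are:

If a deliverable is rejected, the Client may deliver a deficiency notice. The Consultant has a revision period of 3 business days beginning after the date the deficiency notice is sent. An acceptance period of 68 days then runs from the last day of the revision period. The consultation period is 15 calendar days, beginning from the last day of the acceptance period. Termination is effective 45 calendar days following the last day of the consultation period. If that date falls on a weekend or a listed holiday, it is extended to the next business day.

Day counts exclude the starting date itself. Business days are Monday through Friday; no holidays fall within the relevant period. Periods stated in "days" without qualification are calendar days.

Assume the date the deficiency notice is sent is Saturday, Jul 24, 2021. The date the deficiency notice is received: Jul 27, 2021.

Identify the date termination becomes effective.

Dec 3, 2021

The last day of the revision period: counting 3 business days from Saturday, Jul 24, 2021 (Jul 26, Jul 27, Jul 28, skipping weekends) reaches Wednesday, Jul 28, 2021.
The last day of the acceptance period: Jul 28, 2021 + 68 days = Oct 4, 2021.
Adding 15 calendar days to Oct 4, 2021 gives Oct 19, 2021, which is the last day of the consultation period.
The date termination becomes effective: 45 calendar days after Oct 19, 2021 is Dec 3, 2021. Dec 3, 2021 is a Friday, so no roll-forward applies.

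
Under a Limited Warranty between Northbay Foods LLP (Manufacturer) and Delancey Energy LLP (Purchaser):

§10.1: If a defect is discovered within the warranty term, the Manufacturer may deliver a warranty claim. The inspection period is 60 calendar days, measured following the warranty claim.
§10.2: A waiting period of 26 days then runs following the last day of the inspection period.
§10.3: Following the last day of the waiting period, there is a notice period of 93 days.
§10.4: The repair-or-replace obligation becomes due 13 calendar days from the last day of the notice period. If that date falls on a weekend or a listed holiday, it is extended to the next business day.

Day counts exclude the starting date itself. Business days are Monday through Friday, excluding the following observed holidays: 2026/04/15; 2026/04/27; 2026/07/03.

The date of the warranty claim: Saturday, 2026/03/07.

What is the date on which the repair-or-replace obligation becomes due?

2026/09/15

The last day of the inspection period: 60 calendar days after 2026/03/07 is 2026/05/06.
Adding 26 calendar days to 2026/05/06 gives 2026/06/01, which is the last day of the waiting period.
The last day of the notice period: 93 calendar days after 2026/06/01 is 2026/09/02.
Adding 13 calendar days to 2026/09/02 gives 2026/09/15, which is the date on which the repair-or-replace obligation becomes due. 2026/09/15 is a Tuesday and is not a listed holiday, so no roll-forward applies.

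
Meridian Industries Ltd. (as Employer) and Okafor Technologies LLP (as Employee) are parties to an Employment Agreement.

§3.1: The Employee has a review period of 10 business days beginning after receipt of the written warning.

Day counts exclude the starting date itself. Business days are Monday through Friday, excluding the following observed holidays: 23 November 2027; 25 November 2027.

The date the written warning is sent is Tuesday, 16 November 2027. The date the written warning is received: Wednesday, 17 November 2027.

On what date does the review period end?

3 December 2027

The last day of the review period: counting 10 business days from Wednesday, 17 November 2027 (Nov 18, Nov 19, Nov 22, Nov 24, Nov 26, Nov 29, Nov 30, Dec 1, Dec 2, Dec 3, skipping weekends and the listed holidays on Nov 23, Nov 25) reaches Friday, 3 December 2027.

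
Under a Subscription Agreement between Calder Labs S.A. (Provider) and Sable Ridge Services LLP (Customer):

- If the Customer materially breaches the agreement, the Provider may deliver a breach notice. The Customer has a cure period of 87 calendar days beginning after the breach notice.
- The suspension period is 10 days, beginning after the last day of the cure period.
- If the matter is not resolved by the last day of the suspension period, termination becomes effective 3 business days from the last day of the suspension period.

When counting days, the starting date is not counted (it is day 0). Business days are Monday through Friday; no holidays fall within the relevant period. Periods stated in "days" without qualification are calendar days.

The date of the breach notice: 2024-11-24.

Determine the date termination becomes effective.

The last day of the cure period: 87 calendar days after 2024-11-24 is 2025-02-19.
The last day of the suspension period: 10 calendar days after 2025-02-19 is 2025-03-01.
The date termination becomes effective: counting 3 business days from Saturday, 2025-03-01 (Mar 3, Mar 4, Mar 5, skipping weekends) reaches Wednesday, 2025-03-05.

2025-03-05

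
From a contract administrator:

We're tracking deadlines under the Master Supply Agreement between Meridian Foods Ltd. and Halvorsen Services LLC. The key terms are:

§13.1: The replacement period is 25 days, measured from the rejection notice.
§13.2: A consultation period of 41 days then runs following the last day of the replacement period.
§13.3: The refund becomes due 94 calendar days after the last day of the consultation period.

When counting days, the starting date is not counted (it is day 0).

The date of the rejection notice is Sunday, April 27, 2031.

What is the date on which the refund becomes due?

The last day of the replacement period: April 27, 2031 + 25 days = May 22, 2031.
The last day of the consultation period: May 22, 2031 + 41 days = July 2, 2031.
The date on which the refund becomes due: July 2, 2031 + 94 days = October 4, 2031.

October 4, 2031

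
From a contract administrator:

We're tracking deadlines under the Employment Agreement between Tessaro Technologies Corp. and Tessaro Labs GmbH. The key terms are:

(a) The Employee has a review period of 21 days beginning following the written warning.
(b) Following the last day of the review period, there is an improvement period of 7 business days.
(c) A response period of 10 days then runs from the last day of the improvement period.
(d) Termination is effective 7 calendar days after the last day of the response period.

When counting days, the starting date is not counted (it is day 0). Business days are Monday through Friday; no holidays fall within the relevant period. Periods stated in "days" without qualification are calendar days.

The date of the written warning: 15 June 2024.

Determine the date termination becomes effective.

2 August 2024

The last day of the review period: 21 calendar days after 15 June 2024 is 6 July 2024.
The last day of the improvement period: counting 7 business days from Saturday, 6 July 2024 (Jul 8, Jul 9, Jul 10, Jul 11, Jul 12, Jul 15, Jul 16, skipping weekends) reaches Tuesday, 16 July 2024.
The last day of the response period: 16 July 2024 + 10 days = 26 July 2024.
Adding 7 calendar days to 26 July 2024 gives 2 August 2024, which is the date termination becomes effective.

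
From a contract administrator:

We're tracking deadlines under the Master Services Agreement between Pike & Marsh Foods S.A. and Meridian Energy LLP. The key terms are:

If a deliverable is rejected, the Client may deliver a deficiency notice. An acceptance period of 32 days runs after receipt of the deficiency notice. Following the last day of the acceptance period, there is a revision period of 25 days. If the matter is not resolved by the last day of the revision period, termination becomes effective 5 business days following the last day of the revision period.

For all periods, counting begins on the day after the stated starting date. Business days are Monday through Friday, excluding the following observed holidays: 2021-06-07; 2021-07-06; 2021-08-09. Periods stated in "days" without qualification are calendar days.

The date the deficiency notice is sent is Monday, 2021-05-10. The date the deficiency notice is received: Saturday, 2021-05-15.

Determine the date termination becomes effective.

The last day of the acceptance period: 2021-05-15 + 32 days = 2021-06-16.
Adding 25 calendar days to 2021-06-16 gives 2021-07-11, which is the last day of the revision period.
From Sunday, 2021-07-11, 5 business days (Jul 12, Jul 13, Jul 14, Jul 15, Jul 16, skipping weekends) brings us to Friday, 2021-07-16, which is the date termination becomes effective.

2021-07-16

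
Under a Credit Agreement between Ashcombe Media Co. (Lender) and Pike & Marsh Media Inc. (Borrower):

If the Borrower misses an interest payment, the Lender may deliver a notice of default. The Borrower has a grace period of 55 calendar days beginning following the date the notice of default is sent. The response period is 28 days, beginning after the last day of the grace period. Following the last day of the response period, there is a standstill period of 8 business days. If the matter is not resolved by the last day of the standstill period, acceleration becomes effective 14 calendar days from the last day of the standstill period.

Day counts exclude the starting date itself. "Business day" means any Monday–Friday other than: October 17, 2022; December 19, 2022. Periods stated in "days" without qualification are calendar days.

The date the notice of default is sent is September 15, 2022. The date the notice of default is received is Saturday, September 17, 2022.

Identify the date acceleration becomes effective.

January 3, 2023

Adding 55 calendar days to September 15, 2022 gives November 9, 2022, which is the last day of the grace period.
The last day of the response period: 28 calendar days after November 9, 2022 is December 7, 2022.
The last day of the standstill period: 8 business days after Wednesday, December 7, 2022, skipping weekends and the listed holiday on Dec 19 — Dec 8, Dec 9, Dec 12, Dec 13, Dec 14, Dec 15, Dec 16, Dec 20 — lands on Tuesday, December 20, 2022.
Adding 14 calendar days to December 20, 2022 gives January 3, 2023, which is the date acceleration becomes effective.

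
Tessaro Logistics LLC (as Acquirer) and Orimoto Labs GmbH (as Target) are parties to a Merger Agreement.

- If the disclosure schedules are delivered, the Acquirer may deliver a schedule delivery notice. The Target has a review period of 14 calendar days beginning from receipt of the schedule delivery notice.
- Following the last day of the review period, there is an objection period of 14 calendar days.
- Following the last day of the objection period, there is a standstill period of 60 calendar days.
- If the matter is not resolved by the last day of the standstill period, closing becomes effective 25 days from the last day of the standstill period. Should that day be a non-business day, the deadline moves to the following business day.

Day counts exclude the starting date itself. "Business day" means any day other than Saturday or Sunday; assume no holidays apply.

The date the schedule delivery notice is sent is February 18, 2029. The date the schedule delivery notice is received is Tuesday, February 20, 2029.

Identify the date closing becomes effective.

June 13, 2029

The last day of the review period: February 20, 2029 + 14 days = March 6, 2029.
The last day of the objection period: 14 calendar days after March 6, 2029 is March 20, 2029.
The last day of the standstill period: March 20, 2029 + 60 days = May 19, 2029.
The date closing becomes effective: May 19, 2029 + 25 days = June 13, 2029. June 13, 2029 is a Wednesday, so no roll-forward applies.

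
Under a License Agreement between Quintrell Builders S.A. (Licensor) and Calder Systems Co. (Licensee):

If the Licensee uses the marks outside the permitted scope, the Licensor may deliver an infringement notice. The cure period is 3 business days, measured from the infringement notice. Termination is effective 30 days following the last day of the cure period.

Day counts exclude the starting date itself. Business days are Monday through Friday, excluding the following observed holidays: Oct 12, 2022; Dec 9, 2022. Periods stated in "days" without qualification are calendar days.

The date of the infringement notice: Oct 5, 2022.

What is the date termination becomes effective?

Nov 9, 2022

The last day of the cure period: 3 business days after Wednesday, Oct 5, 2022, skipping weekends — Oct 6, Oct 7, Oct 10 — lands on Monday, Oct 10, 2022.
The date termination becomes effective: 30 calendar days after Oct 10, 2022 is Nov 9, 2022.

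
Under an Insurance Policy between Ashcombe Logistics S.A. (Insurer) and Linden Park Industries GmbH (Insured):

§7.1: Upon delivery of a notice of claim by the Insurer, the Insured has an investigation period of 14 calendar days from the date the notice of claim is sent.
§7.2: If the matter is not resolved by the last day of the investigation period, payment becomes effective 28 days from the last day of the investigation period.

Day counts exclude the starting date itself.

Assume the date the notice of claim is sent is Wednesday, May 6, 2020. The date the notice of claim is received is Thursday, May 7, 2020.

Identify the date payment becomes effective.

The last day of the investigation period: 14 calendar days after May 6, 2020 is May 20, 2020.
The date payment becomes effective: May 20, 2020 + 28 days = Jun 17, 2020.

Jun 17, 2020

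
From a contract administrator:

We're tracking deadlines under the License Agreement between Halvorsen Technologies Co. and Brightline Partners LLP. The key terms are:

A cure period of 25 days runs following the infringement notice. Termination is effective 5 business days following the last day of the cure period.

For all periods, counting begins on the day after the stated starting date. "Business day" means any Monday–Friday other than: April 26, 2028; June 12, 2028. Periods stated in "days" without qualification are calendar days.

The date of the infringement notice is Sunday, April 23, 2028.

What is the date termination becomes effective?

May 25, 2028

The last day of the cure period: 25 calendar days after April 23, 2028 is May 18, 2028.
The date termination becomes effective: 5 business days after Thursday, May 18, 2028, skipping weekends — May 19, May 22, May 23, May 24, May 25 — lands on Thursday, May 25, 2028.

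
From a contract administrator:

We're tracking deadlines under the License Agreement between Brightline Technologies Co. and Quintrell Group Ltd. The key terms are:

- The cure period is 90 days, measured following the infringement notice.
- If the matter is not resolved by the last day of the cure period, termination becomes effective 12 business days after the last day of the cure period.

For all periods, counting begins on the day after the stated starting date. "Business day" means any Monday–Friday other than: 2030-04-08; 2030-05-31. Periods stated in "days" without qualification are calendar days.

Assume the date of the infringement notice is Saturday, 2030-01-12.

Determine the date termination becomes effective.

Adding 90 calendar days to 2030-01-12 gives 2030-04-12, which is the last day of the cure period.
From Friday, 2030-04-12, 12 business days (Apr 15, Apr 16, Apr 17, Apr 18, …, Apr 26, Apr 29, Apr 30, skipping weekends) brings us to Tuesday, 2030-04-30, which is the date termination becomes effective.

2030-04-30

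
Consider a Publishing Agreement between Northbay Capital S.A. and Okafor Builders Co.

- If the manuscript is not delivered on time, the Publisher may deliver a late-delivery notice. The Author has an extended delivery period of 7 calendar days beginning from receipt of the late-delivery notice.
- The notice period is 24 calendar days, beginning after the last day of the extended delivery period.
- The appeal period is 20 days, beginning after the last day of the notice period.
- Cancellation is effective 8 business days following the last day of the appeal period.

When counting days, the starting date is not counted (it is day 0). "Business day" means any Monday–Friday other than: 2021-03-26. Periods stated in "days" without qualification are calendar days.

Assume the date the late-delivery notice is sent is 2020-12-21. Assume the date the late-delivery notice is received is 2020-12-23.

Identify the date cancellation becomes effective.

The last day of the extended delivery period: 7 calendar days after 2020-12-23 is 2020-12-30.
The last day of the notice period: 24 calendar days after 2020-12-30 is 2021-01-23.
The last day of the appeal period: 2021-01-23 + 20 days = 2021-02-12.
From Friday, 2021-02-12, 8 business days (Feb 15, Feb 16, Feb 17, Feb 18, Feb 19, Feb 22, Feb 23, Feb 24, skipping weekends) brings us to Wednesday, 2021-02-24, which is the date cancellation becomes effective.

2021-02-24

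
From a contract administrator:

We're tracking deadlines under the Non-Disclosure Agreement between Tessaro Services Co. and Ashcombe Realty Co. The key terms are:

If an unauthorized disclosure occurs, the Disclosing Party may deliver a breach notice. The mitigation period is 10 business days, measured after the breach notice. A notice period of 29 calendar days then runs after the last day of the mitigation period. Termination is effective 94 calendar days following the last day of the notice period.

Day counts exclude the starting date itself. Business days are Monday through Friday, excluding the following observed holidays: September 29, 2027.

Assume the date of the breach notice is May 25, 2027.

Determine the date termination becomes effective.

October 9, 2027

The last day of the mitigation period: counting 10 business days from Tuesday, May 25, 2027 (May 26, May 27, May 28, May 31, Jun 1, Jun 2, Jun 3, Jun 4, Jun 7, Jun 8, skipping weekends) reaches Tuesday, June 8, 2027.
The last day of the notice period: June 8, 2027 + 29 days = July 7, 2027.
The date termination becomes effective: July 7, 2027 + 94 days = October 9, 2027.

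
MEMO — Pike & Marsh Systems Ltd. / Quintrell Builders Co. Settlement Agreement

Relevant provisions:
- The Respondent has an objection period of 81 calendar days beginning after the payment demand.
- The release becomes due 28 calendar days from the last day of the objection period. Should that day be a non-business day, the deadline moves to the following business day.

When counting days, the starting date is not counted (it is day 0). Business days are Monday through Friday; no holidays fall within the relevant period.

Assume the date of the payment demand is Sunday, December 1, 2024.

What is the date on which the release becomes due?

March 20, 2025

Adding 81 calendar days to December 1, 2024 gives February 20, 2025, which is the last day of the objection period.
The date on which the release becomes due: February 20, 2025 + 28 days = March 20, 2025. March 20, 2025 is a Thursday, so no roll-forward applies.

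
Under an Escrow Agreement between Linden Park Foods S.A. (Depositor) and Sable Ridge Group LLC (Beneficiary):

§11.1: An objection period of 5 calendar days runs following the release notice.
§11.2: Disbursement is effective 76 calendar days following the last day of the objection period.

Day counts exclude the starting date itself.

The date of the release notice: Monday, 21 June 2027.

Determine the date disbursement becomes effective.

The last day of the objection period: 5 calendar days after 21 June 2027 is 26 June 2027.
The date disbursement becomes effective: 76 calendar days after 26 June 2027 is 10 September 2027.

10 September 2027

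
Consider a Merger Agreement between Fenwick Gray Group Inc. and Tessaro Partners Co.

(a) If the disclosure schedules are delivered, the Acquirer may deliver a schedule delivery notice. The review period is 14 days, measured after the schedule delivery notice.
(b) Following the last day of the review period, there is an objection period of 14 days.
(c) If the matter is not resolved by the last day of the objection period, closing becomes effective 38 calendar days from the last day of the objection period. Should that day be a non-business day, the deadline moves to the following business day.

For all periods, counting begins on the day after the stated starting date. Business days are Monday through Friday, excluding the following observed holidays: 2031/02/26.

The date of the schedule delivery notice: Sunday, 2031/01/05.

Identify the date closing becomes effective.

2031/03/12

Adding 14 calendar days to 2031/01/05 gives 2031/01/19, which is the last day of the review period.
Adding 14 calendar days to 2031/01/19 gives 2031/02/02, which is the last day of the objection period.
Adding 38 calendar days to 2031/02/02 gives 2031/03/12, which is the date closing becomes effective. 2031/03/12 is a Wednesday and is not a listed holiday, so no roll-forward applies.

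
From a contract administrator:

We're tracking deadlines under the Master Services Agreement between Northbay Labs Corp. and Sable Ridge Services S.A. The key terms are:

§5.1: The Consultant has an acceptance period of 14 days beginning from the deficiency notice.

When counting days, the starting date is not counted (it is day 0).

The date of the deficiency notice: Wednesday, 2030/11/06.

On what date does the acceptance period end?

The last day of the acceptance period: 14 calendar days after 2030/11/06 is 2030/11/20.

2030/11/20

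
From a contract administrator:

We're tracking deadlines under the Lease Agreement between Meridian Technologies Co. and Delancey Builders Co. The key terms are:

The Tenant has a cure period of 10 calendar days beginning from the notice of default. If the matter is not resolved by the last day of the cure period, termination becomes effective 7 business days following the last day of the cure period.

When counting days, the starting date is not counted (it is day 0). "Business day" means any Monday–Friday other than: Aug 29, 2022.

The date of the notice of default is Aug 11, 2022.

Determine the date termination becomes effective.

Aug 31, 2022

The last day of the cure period: 10 calendar days after Aug 11, 2022 is Aug 21, 2022.
The date termination becomes effective: 7 business days after Sunday, Aug 21, 2022, skipping weekends and the listed holiday on Aug 29 — Aug 22, Aug 23, Aug 24, Aug 25, Aug 26, Aug 30, Aug 31 — lands on Wednesday, Aug 31, 2022.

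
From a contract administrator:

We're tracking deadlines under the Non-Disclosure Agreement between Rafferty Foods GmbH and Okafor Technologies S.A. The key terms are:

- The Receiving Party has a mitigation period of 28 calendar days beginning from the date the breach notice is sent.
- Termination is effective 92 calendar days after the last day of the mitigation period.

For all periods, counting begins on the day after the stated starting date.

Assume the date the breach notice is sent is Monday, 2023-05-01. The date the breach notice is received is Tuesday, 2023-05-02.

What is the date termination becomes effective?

2023-08-29

Adding 28 calendar days to 2023-05-01 gives 2023-05-29, which is the last day of the mitigation period.
Adding 92 calendar days to 2023-05-29 gives 2023-08-29, which is the date termination becomes effective.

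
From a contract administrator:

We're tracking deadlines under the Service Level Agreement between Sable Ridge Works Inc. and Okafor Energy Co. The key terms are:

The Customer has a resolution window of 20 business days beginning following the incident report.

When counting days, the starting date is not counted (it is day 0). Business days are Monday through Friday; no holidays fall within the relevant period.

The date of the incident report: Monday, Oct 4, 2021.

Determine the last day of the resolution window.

Nov 1, 2021

The last day of the resolution window: 20 business days after Monday, Oct 4, 2021, skipping weekends — Oct 5, Oct 6, Oct 7, Oct 8, …, Oct 28, Oct 29, Nov 1 — lands on Monday, Nov 1, 2021.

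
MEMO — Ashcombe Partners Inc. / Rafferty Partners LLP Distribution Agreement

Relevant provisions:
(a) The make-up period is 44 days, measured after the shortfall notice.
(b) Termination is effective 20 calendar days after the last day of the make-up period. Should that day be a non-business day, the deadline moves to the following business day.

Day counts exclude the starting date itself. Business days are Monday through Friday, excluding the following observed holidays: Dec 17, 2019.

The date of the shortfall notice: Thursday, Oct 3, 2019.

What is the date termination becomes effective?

Dec 6, 2019

Adding 44 calendar days to Oct 3, 2019 gives Nov 16, 2019, which is the last day of the make-up period.
Adding 20 calendar days to Nov 16, 2019 gives Dec 6, 2019, which is the date termination becomes effective. Dec 6, 2019 is a Friday and is not a listed holiday, so no roll-forward applies.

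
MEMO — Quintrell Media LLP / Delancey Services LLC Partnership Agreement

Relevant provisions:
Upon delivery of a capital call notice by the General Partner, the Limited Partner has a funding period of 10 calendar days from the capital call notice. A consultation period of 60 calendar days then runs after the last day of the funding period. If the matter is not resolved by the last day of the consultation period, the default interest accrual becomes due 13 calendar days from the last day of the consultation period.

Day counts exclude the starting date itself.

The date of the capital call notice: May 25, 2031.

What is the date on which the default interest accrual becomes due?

The last day of the funding period: 10 calendar days after May 25, 2031 is June 4, 2031.
Adding 60 calendar days to June 4, 2031 gives August 3, 2031, which is the last day of the consultation period.
The date on which the default interest accrual becomes due: 13 calendar days after August 3, 2031 is August 16, 2031.

August 16, 2031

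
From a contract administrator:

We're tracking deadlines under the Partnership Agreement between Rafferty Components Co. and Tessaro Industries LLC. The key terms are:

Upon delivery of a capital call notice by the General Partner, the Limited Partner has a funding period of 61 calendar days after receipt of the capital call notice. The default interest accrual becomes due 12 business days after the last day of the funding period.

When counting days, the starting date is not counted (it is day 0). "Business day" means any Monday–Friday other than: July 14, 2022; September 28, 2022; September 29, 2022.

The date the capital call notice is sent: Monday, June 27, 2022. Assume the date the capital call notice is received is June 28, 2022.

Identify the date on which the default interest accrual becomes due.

September 13, 2022

The last day of the funding period: June 28, 2022 + 61 days = August 28, 2022.
The date on which the default interest accrual becomes due: counting 12 business days from Sunday, August 28, 2022 (Aug 29, Aug 30, Aug 31, Sep 1, …, Sep 9, Sep 12, Sep 13, skipping weekends) reaches Tuesday, September 13, 2022.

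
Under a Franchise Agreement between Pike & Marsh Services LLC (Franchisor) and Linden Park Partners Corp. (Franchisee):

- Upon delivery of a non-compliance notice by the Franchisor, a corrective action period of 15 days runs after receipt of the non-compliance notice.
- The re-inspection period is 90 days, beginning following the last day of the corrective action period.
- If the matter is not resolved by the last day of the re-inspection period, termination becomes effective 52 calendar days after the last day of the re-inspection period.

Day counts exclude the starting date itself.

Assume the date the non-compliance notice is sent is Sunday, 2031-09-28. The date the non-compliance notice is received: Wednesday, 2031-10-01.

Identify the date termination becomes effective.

Adding 15 calendar days to 2031-10-01 gives 2031-10-16, which is the last day of the corrective action period.
Adding 90 calendar days to 2031-10-16 gives 2032-01-14, which is the last day of the re-inspection period.
The date termination becomes effective: 2032-01-14 + 52 days = 2032-03-06.

2032-03-06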